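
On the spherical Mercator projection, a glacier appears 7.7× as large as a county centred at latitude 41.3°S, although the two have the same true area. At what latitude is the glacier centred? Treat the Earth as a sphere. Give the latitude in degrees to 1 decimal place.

For equal true areas on Mercator, apparent areas scale as sec²φ, so the ratio is cos²φ₂ / cos²φ₁.
cos²φ₂ / cos²φ₁ = 7.7  ⇒  cos φ₁ = cos 41.3° / √7.7 = 0.7513/2.775 = 0.2707.
φ₁ = arccos(0.2707) ≈ 74.3°.

74.3°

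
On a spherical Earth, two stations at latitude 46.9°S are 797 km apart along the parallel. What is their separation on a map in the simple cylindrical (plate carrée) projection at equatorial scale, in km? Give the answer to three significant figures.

In the plate carrée (x = Rλ, y = Rφ), meridians are true-scale (h = 1) and parallels are stretched by k = sec φ.
Along the parallel, k = sec 46.9° = 1/0.6833 = 1.464.
Map distance = 797 × 1.464 ≈ 1170 km.

1170 km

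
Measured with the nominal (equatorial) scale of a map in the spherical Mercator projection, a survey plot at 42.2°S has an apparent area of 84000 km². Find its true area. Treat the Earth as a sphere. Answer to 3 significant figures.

46100 km²

The Mercator projection is conformal; its linear scale factor is the same in every direction and equals sec φ = 1/cos φ.
Areal scale = k² = sec²φ = 1/cos²(42.2°) = 1/0.7408² = 1.822.
True area = apparent / (areal scale) = 84000 / 1.822 ≈ 46100 km².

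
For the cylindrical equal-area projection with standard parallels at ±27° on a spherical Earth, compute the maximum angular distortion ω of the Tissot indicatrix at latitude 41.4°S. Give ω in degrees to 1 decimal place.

19.6°

For cylindrical equal-area with standard parallel φ₀, h = cos φ / cos φ₀ and k = cos φ₀ / cos φ, so h·k = 1.
At 41.4°: h = 0.8419, k = 1.188; principal scales a = 1.188, b = 0.8419.
sin(ω/2) = (a − b)/(a + b) = 0.3460/2.030 = 0.1705, so ω = 2 arcsin(0.1705) ≈ 19.6°.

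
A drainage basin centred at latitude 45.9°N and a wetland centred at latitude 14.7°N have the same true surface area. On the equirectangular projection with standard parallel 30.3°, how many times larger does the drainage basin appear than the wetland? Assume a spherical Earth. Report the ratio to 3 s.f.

1.39

The equidistant cylindrical projection with φ₀ = 30.3° has h = 1 (meridians true) and k = cos φ₀ / cos φ along parallels.
Areal scale at 45.9°: h·k = 1.000 × 1.241 = 1.241.
Areal scale at 14.7°: h·k = 1.000 × 0.8926 = 0.8926.
Ratio = 1.241/0.8926 ≈ 1.39.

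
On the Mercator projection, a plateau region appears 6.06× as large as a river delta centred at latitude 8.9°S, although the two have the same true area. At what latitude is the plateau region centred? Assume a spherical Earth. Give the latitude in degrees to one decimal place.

For equal true areas on Mercator, apparent areas scale as sec²φ, so the ratio is cos²φ₂ / cos²φ₁.
cos²φ₂ / cos²φ₁ = 6.06  ⇒  cos φ₁ = cos 8.9° / √6.06 = 0.9880/2.462 = 0.4013.
φ₁ = arccos(0.4013) ≈ 66.3°.

66.3°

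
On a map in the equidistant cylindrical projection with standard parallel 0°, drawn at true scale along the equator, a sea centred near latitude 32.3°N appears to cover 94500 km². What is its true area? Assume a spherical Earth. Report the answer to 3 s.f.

For the equirectangular projection with φ₀ = 0 (plate carrée), h = 1 along meridians and k = sec φ along parallels.
Areal scale = h·k = 1 × sec φ; at 32.3°, h = 1.000, k = 1.183, so h·k = 1.183.
True area = apparent / (areal scale) = 94500 / 1.183 ≈ 79900 km².

79900 km²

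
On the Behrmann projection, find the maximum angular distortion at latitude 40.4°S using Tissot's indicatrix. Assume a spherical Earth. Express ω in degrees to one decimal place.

14.7°

The Behrmann projection is cylindrical equal-area with φ₀ = 30°. Cylindrical equal-area (φ₀ = 30°): h = cos φ / cos 30° along meridians, k = cos 30° / cos φ along parallels; h·k = 1.
At 40.4°: h = 0.8793, k = 1.137; principal scales a = 1.137, b = 0.8793.
sin(ω/2) = (a − b)/(a + b) = 0.2579/2.017 = 0.1279, so ω = 2 arcsin(0.1279) ≈ 14.7°.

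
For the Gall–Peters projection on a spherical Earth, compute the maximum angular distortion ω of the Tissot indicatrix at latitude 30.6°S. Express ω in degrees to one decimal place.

22.4°

Gall–Peters is a cylindrical equal-area projection with standard parallels at ±45°. A cylindrical equal-area projection with standard parallel φ₀ has meridian scale h = cos φ / cos φ₀ and parallel scale k = cos φ₀ / cos φ (so areas are preserved, h·k = 1).
At 30.6°: h = 1.217, k = 0.8215; principal scales a = 1.217, b = 0.8215.
sin(ω/2) = (a − b)/(a + b) = 0.3958/2.039 = 0.1941, so ω = 2 arcsin(0.1941) ≈ 22.4°.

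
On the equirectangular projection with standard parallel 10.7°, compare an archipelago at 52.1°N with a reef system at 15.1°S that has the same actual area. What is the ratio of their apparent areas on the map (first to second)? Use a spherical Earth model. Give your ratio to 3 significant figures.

1.57

With standard parallel φ₀ = 10.7°, the equirectangular projection gives x = Rλ cos φ₀, y = Rφ, so h = 1 and k = cos 10.7° / cos φ.
Areal scale at 52.1°: h·k = 1.000 × 1.600 = 1.600.
Areal scale at 15.1°: h·k = 1.000 × 1.018 = 1.018.
Ratio = 1.600/1.018 ≈ 1.57.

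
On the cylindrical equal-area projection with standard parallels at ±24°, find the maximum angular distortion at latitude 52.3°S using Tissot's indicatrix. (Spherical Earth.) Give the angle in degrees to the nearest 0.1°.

44.8°

A cylindrical equal-area projection with standard parallel φ₀ has meridian scale h = cos φ / cos φ₀ and parallel scale k = cos φ₀ / cos φ (so areas are preserved, h·k = 1).
At 52.3°: h = 0.6694, k = 1.494; principal scales a = 1.494, b = 0.6694.
sin(ω/2) = (a − b)/(a + b) = 0.8245/2.163 = 0.3811, so ω = 2 arcsin(0.3811) ≈ 44.8°.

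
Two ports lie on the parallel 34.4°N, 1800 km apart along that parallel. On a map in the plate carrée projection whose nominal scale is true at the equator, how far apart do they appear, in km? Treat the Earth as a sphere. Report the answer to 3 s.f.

For the equirectangular projection with φ₀ = 0 (plate carrée), h = 1 along meridians and k = sec φ along parallels.
Along the parallel, k = sec 34.4° = 1/0.8251 = 1.212.
Map distance = 1800 × 1.212 ≈ 2180 km.

2180 km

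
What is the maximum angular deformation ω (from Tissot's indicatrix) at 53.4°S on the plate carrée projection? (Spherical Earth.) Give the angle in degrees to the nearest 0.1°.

29.3°

In the plate carrée (x = Rλ, y = Rφ), meridians are true-scale (h = 1) and parallels are stretched by k = sec φ.
At 53.4°: h = 1.000, k = 1.677; principal scales a = 1.677, b = 1.000.
sin(ω/2) = (a − b)/(a + b) = 0.6772/2.677 = 0.2530, so ω = 2 arcsin(0.2530) ≈ 29.3°.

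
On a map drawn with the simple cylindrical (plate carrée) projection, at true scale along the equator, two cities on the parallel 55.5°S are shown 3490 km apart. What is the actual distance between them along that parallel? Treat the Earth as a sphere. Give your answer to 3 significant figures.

1980 km

Plate carrée maps x = Rλ, y = Rφ. The meridian scale is h = 1 and the parallel scale is k = 1/cos φ = sec φ.
Along the parallel at 55.5°, map distances are exaggerated by k = sec 55.5° = 1.766.
True distance = 3490 / 1.766 = 3490 × cos 55.5° ≈ 1980 km.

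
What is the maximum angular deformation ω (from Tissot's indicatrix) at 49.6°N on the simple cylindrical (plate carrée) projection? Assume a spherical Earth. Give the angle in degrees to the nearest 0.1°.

For the equirectangular projection with φ₀ = 0 (plate carrée), h = 1 along meridians and k = sec φ along parallels.
At 49.6°: h = 1.000, k = 1.543; principal scales a = 1.543, b = 1.000.
sin(ω/2) = (a − b)/(a + b) = 0.5429/2.543 = 0.2135, so ω = 2 arcsin(0.2135) ≈ 24.7°.

24.7°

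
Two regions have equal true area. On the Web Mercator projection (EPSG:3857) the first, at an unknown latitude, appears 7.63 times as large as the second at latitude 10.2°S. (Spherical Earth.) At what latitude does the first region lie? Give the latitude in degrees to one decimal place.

For equal true areas on Mercator, apparent areas scale as sec²φ, so the ratio is cos²φ₂ / cos²φ₁.
cos²φ₂ / cos²φ₁ = 7.63  ⇒  cos φ₁ = cos 10.2° / √7.63 = 0.9842/2.762 = 0.3563.
φ₁ = arccos(0.3563) ≈ 69.1°.

69.1°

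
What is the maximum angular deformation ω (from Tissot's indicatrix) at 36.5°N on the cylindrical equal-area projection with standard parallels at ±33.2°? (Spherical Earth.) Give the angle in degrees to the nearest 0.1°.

A cylindrical equal-area projection with standard parallel φ₀ has meridian scale h = cos φ / cos φ₀ and parallel scale k = cos φ₀ / cos φ (so areas are preserved, h·k = 1).
At 36.5°: h = 0.9607, k = 1.041; principal scales a = 1.041, b = 0.9607.
sin(ω/2) = (a − b)/(a + b) = 0.08026/2.002 = 0.04010, so ω = 2 arcsin(0.04010) ≈ 4.6°.

4.6°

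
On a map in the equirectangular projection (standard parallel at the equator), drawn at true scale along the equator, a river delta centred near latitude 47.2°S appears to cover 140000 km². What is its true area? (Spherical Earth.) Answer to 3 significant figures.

Plate carrée maps x = Rλ, y = Rφ. The meridian scale is h = 1 and the parallel scale is k = 1/cos φ = sec φ.
Areal scale = h·k = 1 × sec φ; at 47.2°, h = 1.000, k = 1.472, so h·k = 1.472.
True area = apparent / (areal scale) = 140000 / 1.472 ≈ 95100 km².

95100 km²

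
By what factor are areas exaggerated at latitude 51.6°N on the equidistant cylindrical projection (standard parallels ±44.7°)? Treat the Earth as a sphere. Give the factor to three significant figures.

1.14

With standard parallel φ₀ = 44.7°, the equirectangular projection gives x = Rλ cos φ₀, y = Rφ, so h = 1 and k = cos 44.7° / cos φ.
Areal scale = h·k = 1 × cos φ₀ / cos φ; at 51.6°, h = 1.000, k = 1.144, so h·k = 1.144.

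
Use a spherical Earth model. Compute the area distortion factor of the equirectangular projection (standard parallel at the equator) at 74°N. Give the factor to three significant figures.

3.63

For the equirectangular projection with φ₀ = 0 (plate carrée), h = 1 along meridians and k = sec φ along parallels.
Areal scale = h·k = 1 × sec φ; at 74°, h = 1.000, k = 3.628, so h·k = 3.628.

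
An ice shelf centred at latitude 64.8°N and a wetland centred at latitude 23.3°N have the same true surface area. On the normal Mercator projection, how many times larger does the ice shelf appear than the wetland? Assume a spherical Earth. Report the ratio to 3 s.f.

4.65

Mercator areal scale is sec²φ.
At 64.8°: sec²(64.8°) = 1/0.4258² = 5.516.
At 23.3°: sec²(23.3°) = 1/0.9184² = 1.185.
Ratio = 5.516/1.185 = cos²(23.3°)/cos²(64.8°) ≈ 4.65.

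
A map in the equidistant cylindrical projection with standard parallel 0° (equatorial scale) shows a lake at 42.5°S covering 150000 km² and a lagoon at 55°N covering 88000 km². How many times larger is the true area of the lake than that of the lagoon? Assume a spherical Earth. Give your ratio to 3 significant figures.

On the plate carrée, areal scale = h·k = 1 × sec φ, so true area = apparent × cos φ.
True area of lake: 150000 × cos(42.5°) = 150000 × 0.7373 = 110600 km².
True area of lagoon: 88000 × cos(55°) = 88000 × 0.5736 = 50470 km².
Ratio = 110600 / 50470 ≈ 2.19.

2.19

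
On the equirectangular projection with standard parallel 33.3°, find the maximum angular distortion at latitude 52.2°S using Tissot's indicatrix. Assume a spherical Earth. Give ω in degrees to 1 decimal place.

17.7°

The equidistant cylindrical projection with φ₀ = 33.3° has h = 1 (meridians true) and k = cos φ₀ / cos φ along parallels.
At 52.2°: h = 1.000, k = 1.364; principal scales a = 1.364, b = 1.000.
sin(ω/2) = (a − b)/(a + b) = 0.3637/2.364 = 0.1539, so ω = 2 arcsin(0.1539) ≈ 17.7°.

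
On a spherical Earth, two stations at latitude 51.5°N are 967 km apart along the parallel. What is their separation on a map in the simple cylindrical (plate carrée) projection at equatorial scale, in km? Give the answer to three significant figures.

Plate carrée maps x = Rλ, y = Rφ. The meridian scale is h = 1 and the parallel scale is k = 1/cos φ = sec φ.
Along the parallel, k = sec 51.5° = 1/0.6225 = 1.606.
Map distance = 967 × 1.606 ≈ 1550 km.

1550 km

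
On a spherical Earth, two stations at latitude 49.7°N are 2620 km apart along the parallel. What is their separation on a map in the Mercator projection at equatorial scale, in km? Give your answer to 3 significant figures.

Mercator is conformal, so the point scale is isotropic: h = k = sec φ = 1/cos φ.
Along the parallel, k = sec 49.7° = 1/0.6468 = 1.546.
Map distance = 2620 × 1.546 ≈ 4050 km.

4050 km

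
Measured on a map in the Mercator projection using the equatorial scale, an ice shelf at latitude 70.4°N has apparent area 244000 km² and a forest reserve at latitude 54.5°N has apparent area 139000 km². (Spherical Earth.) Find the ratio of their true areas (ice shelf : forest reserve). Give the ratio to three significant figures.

0.586

Since Mercator area scale is 1/cos²φ, the true area equals the apparent area multiplied by cos²φ.
True area of ice shelf: 244000 × cos²(70.4°) = 244000 × 0.1125 = 27460 km².
True area of forest reserve: 139000 × cos²(54.5°) = 139000 × 0.3372 = 46870 km².
Ratio = 27460 / 46870 ≈ 0.586.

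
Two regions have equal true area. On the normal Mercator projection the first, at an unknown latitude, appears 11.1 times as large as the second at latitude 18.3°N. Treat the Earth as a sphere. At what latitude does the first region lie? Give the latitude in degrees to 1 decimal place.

73.4°

On Mercator, (apparent₁)/(apparent₂) = sec²φ₁ / sec²φ₂ when true areas are equal.
cos²φ₂ / cos²φ₁ = 11.1  ⇒  cos φ₁ = cos 18.3° / √11.1 = 0.9494/3.332 = 0.2850.
φ₁ = arccos(0.2850) ≈ 73.4°.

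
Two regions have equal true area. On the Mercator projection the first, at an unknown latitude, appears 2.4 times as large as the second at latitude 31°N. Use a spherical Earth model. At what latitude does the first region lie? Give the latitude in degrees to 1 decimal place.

On Mercator, (apparent₁)/(apparent₂) = sec²φ₁ / sec²φ₂ when true areas are equal.
cos²φ₂ / cos²φ₁ = 2.4  ⇒  cos φ₁ = cos 31° / √2.4 = 0.8572/1.549 = 0.5533.
φ₁ = arccos(0.5533) ≈ 56.4°.

56.4°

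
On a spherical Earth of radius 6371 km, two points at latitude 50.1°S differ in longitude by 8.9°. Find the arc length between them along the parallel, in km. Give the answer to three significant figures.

Arc length along a parallel = R cos φ · Δλ (with Δλ in radians).
= 6371 × cos 50.1° × (8.9° × π/180) = 6371 × 0.6414 × 0.1553 ≈ 635 km.

635 km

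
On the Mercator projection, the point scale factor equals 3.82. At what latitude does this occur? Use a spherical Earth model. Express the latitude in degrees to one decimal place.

Mercator scale is k = sec φ = 1/cos φ.
1/cos φ = 3.82  ⇒  cos φ = 0.2618  ⇒  φ = arccos(0.2618) ≈ 74.8°.

74.8°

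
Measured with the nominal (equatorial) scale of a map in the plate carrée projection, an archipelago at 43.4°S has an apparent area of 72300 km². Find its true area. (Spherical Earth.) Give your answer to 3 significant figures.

In the plate carrée (x = Rλ, y = Rφ), meridians are true-scale (h = 1) and parallels are stretched by k = sec φ.
Areal scale = h·k = 1 × sec φ; at 43.4°, h = 1.000, k = 1.376, so h·k = 1.376.
True area = apparent / (areal scale) = 72300 / 1.376 ≈ 52500 km².

52500 km²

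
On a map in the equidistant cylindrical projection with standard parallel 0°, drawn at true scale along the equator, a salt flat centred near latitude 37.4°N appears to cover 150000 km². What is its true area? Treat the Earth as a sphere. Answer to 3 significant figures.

119000 km²

In the plate carrée (x = Rλ, y = Rφ), meridians are true-scale (h = 1) and parallels are stretched by k = sec φ.
Areal scale = h·k = 1 × sec φ; at 37.4°, h = 1.000, k = 1.259, so h·k = 1.259.
True area = apparent / (areal scale) = 150000 / 1.259 ≈ 119000 km².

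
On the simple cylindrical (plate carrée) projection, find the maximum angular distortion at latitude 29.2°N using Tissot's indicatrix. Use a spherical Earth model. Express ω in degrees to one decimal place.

In the plate carrée (x = Rλ, y = Rφ), meridians are true-scale (h = 1) and parallels are stretched by k = sec φ.
At 29.2°: h = 1.000, k = 1.146; principal scales a = 1.146, b = 1.000.
sin(ω/2) = (a − b)/(a + b) = 0.1456/2.146 = 0.06785, so ω = 2 arcsin(0.06785) ≈ 7.8°.

7.8°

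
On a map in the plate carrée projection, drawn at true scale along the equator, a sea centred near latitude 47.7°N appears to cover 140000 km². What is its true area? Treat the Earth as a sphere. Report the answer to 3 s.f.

For the equirectangular projection with φ₀ = 0 (plate carrée), h = 1 along meridians and k = sec φ along parallels.
Areal scale = h·k = 1 × sec φ; at 47.7°, h = 1.000, k = 1.486, so h·k = 1.486.
True area = apparent / (areal scale) = 140000 / 1.486 ≈ 94200 km².

94200 km²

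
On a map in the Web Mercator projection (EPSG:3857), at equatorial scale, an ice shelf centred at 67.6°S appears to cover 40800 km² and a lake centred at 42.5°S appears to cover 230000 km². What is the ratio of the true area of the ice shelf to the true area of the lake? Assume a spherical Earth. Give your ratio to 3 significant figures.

0.0474

Mercator's areal exaggeration is sec²φ; hence true area = (apparent area) · cos²φ.
True area of ice shelf: 40800 × cos²(67.6°) = 40800 × 0.1452 = 5925 km².
True area of lake: 230000 × cos²(42.5°) = 230000 × 0.5436 = 125000 km².
Ratio = 5925 / 125000 ≈ 0.0474.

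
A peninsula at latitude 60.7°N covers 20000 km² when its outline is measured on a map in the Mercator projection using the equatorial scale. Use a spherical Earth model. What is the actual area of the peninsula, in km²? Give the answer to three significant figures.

Mercator is conformal, so the point scale is isotropic: h = k = sec φ = 1/cos φ.
Areal scale = k² = sec²φ = 1/cos²(60.7°) = 1/0.4894² = 4.175.
True area = apparent / (areal scale) = 20000 / 4.175 ≈ 4790 km².

4790 km²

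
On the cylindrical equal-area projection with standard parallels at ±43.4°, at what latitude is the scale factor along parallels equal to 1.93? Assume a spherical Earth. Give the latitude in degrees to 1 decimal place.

67.9°

A cylindrical equal-area projection with standard parallel φ₀ has meridian scale h = cos φ / cos φ₀ and parallel scale k = cos φ₀ / cos φ (so areas are preserved, h·k = 1).
k = cos φ₀ / cos φ = 1.93  ⇒  cos φ = cos 43.4° / 1.93 = 0.3765.
φ = arccos(0.3765) ≈ 67.9°.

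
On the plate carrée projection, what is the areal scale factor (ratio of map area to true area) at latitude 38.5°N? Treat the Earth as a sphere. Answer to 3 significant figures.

1.28

Plate carrée maps x = Rλ, y = Rφ. The meridian scale is h = 1 and the parallel scale is k = 1/cos φ = sec φ.
Areal scale = h·k = 1 × sec φ; at 38.5°, h = 1.000, k = 1.278, so h·k = 1.278.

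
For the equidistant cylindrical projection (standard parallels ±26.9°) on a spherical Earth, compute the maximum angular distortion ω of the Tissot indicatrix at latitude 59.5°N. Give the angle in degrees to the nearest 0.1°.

With standard parallel φ₀ = 26.9°, the equirectangular projection gives x = Rλ cos φ₀, y = Rφ, so h = 1 and k = cos 26.9° / cos φ.
At 59.5°: h = 1.000, k = 1.757; principal scales a = 1.757, b = 1.000.
sin(ω/2) = (a − b)/(a + b) = 0.7571/2.757 = 0.2746, so ω = 2 arcsin(0.2746) ≈ 31.9°.

31.9°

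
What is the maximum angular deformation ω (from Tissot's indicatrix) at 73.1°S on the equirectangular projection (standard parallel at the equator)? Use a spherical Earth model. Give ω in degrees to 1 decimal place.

66.7°

In the plate carrée (x = Rλ, y = Rφ), meridians are true-scale (h = 1) and parallels are stretched by k = sec φ.
At 73.1°: h = 1.000, k = 3.440; principal scales a = 3.440, b = 1.000.
sin(ω/2) = (a − b)/(a + b) = 2.440/4.440 = 0.5495, so ω = 2 arcsin(0.5495) ≈ 66.7°.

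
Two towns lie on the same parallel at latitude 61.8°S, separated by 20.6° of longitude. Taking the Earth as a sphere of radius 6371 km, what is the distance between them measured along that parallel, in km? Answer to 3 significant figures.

1080 km

Arc length along a parallel = R cos φ · Δλ (with Δλ in radians).
= 6371 × cos 61.8° × (20.6° × π/180) = 6371 × 0.4726 × 0.3595 ≈ 1080 km.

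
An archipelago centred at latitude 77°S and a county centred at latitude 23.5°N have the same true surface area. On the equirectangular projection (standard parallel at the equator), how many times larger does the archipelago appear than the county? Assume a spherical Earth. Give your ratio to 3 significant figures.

4.08

In the plate carrée (x = Rλ, y = Rφ), meridians are true-scale (h = 1) and parallels are stretched by k = sec φ.
Areal scale at 77°: h·k = 1.000 × 4.445 = 4.445.
Areal scale at 23.5°: h·k = 1.000 × 1.090 = 1.090.
Ratio = 4.445/1.090 ≈ 4.08.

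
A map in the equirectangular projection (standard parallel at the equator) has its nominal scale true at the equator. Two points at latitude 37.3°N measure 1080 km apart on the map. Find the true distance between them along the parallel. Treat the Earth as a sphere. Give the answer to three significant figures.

859 km

Plate carrée maps x = Rλ, y = Rφ. The meridian scale is h = 1 and the parallel scale is k = 1/cos φ = sec φ.
Along the parallel at 37.3°, map distances are exaggerated by k = sec 37.3° = 1.257.
True distance = 1080 / 1.257 = 1080 × cos 37.3° ≈ 859 km.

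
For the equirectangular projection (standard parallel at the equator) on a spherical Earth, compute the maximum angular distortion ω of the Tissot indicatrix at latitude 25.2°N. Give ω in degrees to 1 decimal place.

Plate carrée maps x = Rλ, y = Rφ. The meridian scale is h = 1 and the parallel scale is k = 1/cos φ = sec φ.
At 25.2°: h = 1.000, k = 1.105; principal scales a = 1.105, b = 1.000.
sin(ω/2) = (a − b)/(a + b) = 0.1052/2.105 = 0.04996, so ω = 2 arcsin(0.04996) ≈ 5.7°.

5.7°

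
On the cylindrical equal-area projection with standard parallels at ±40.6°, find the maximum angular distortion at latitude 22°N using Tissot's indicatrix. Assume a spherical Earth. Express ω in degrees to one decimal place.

22.7°

For cylindrical equal-area with standard parallel φ₀, h = cos φ / cos φ₀ and k = cos φ₀ / cos φ, so h·k = 1.
At 22°: h = 1.221, k = 0.8189; principal scales a = 1.221, b = 0.8189.
sin(ω/2) = (a − b)/(a + b) = 0.4022/2.040 = 0.1972, so ω = 2 arcsin(0.1972) ≈ 22.7°.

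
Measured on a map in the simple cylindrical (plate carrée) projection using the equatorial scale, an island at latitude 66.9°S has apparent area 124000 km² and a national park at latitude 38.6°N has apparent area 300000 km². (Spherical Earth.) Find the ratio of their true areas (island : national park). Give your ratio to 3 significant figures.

0.208

On the plate carrée, areal scale = h·k = 1 × sec φ, so true area = apparent × cos φ.
True area of island: 124000 × cos(66.9°) = 124000 × 0.3923 = 48650 km².
True area of national park: 300000 × cos(38.6°) = 300000 × 0.7815 = 234500 km².
Ratio = 48650 / 234500 ≈ 0.208.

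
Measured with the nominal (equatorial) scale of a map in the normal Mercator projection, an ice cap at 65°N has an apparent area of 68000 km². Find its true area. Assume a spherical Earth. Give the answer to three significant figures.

For Mercator, h = k = sec φ (a conformal cylindrical projection has a single point scale, 1/cos φ).
Areal scale = k² = sec²φ = 1/cos²(65°) = 1/0.4226² = 5.599.
True area = apparent / (areal scale) = 68000 / 5.599 ≈ 12100 km².

12100 km²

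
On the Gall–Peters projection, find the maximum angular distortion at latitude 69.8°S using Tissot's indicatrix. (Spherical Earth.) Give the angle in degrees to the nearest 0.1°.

Gall–Peters is a cylindrical equal-area projection with standard parallels at ±45°. A cylindrical equal-area projection with standard parallel φ₀ has meridian scale h = cos φ / cos φ₀ and parallel scale k = cos φ₀ / cos φ (so areas are preserved, h·k = 1).
At 69.8°: h = 0.4883, k = 2.048; principal scales a = 2.048, b = 0.4883.
sin(ω/2) = (a − b)/(a + b) = 1.559/2.536 = 0.6149, so ω = 2 arcsin(0.6149) ≈ 75.9°.

75.9°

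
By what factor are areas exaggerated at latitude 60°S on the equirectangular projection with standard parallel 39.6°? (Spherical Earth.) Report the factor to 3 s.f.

1.54

The equidistant cylindrical projection with φ₀ = 39.6° has h = 1 (meridians true) and k = cos φ₀ / cos φ along parallels.
Areal scale = h·k = 1 × cos φ₀ / cos φ; at 60°, h = 1.000, k = 1.541, so h·k = 1.541.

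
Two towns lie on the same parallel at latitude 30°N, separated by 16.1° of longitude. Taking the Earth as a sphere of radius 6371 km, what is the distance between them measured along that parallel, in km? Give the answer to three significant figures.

1550 km

Arc length along a parallel = R cos φ · Δλ (with Δλ in radians).
= 6371 × cos 30° × (16.1° × π/180) = 6371 × 0.8660 × 0.2810 ≈ 1550 km.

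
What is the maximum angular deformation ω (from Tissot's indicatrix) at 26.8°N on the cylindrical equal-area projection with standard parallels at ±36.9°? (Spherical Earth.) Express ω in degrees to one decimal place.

Cylindrical equal-area (φ₀ = 36.9°): h = cos φ / cos 36.9° along meridians, k = cos 36.9° / cos φ along parallels; h·k = 1.
At 26.8°: h = 1.116, k = 0.8959; principal scales a = 1.116, b = 0.8959.
sin(ω/2) = (a − b)/(a + b) = 0.2203/2.012 = 0.1095, so ω = 2 arcsin(0.1095) ≈ 12.6°.

12.6°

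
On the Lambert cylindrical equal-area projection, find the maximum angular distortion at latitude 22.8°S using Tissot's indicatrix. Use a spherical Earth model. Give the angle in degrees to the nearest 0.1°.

The Lambert cylindrical equal-area projection is the cylindrical equal-area projection with its standard parallel at the equator (φ₀ = 0). For cylindrical equal-area with standard parallel φ₀, h = cos φ / cos φ₀ and k = cos φ₀ / cos φ, so h·k = 1.
At 22.8°: h = 0.9219, k = 1.085; principal scales a = 1.085, b = 0.9219.
sin(ω/2) = (a − b)/(a + b) = 0.1629/2.007 = 0.08118, so ω = 2 arcsin(0.08118) ≈ 9.3°.

9.3°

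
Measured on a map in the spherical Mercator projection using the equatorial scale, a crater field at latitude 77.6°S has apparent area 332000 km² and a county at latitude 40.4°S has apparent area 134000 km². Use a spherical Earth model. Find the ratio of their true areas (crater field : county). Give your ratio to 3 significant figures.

Mercator's areal exaggeration is sec²φ; hence true area = (apparent area) · cos²φ.
True area of crater field: 332000 × cos²(77.6°) = 332000 × 0.04611 = 15310 km².
True area of county: 134000 × cos²(40.4°) = 134000 × 0.5799 = 77710 km².
Ratio = 15310 / 77710 ≈ 0.197.

0.197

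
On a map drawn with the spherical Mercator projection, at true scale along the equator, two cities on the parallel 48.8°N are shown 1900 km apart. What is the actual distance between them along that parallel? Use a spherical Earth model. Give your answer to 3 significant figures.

Mercator is conformal, so the point scale is isotropic: h = k = sec φ = 1/cos φ.
Along the parallel at 48.8°, map distances are exaggerated by k = sec 48.8° = 1.518.
True distance = 1900 / 1.518 = 1900 × cos 48.8° ≈ 1250 km.

1250 km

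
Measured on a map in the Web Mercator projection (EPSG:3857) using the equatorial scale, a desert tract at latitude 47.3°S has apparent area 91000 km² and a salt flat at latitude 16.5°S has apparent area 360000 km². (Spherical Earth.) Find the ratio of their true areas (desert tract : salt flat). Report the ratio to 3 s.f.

0.126

Since Mercator area scale is 1/cos²φ, the true area equals the apparent area multiplied by cos²φ.
True area of desert tract: 91000 × cos²(47.3°) = 91000 × 0.4599 = 41850 km².
True area of salt flat: 360000 × cos²(16.5°) = 360000 × 0.9193 = 331000 km².
Ratio = 41850 / 331000 ≈ 0.126.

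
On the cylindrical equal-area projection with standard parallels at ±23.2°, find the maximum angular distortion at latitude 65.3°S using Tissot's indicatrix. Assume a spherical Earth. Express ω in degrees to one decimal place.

For cylindrical equal-area with standard parallel φ₀, h = cos φ / cos φ₀ and k = cos φ₀ / cos φ, so h·k = 1.
At 65.3°: h = 0.4546, k = 2.200; principal scales a = 2.200, b = 0.4546.
sin(ω/2) = (a − b)/(a + b) = 1.745/2.654 = 0.6574, so ω = 2 arcsin(0.6574) ≈ 82.2°.

82.2°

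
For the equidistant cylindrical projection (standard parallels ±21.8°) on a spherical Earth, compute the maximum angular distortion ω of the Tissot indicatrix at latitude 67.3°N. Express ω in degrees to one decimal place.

With standard parallel φ₀ = 21.8°, the equirectangular projection gives x = Rλ cos φ₀, y = Rφ, so h = 1 and k = cos 21.8° / cos φ.
At 67.3°: h = 1.000, k = 2.406; principal scales a = 2.406, b = 1.000.
sin(ω/2) = (a − b)/(a + b) = 1.406/3.406 = 0.4128, so ω = 2 arcsin(0.4128) ≈ 48.8°.

48.8°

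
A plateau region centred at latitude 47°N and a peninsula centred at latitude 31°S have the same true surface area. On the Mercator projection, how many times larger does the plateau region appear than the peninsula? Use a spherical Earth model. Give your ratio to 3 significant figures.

1.58

Mercator is conformal with k = sec φ, so areal scale = k² = sec²φ.
At 47°: sec²(47°) = 1/0.6820² = 2.150.
At 31°: sec²(31°) = 1/0.8572² = 1.361.
Ratio = 2.150/1.361 = cos²(31°)/cos²(47°) ≈ 1.58.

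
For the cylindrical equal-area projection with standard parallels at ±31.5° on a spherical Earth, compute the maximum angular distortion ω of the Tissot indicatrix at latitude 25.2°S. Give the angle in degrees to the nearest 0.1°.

6.8°

For cylindrical equal-area with standard parallel φ₀, h = cos φ / cos φ₀ and k = cos φ₀ / cos φ, so h·k = 1.
At 25.2°: h = 1.061, k = 0.9423; principal scales a = 1.061, b = 0.9423.
sin(ω/2) = (a − b)/(a + b) = 0.1189/2.004 = 0.05934, so ω = 2 arcsin(0.05934) ≈ 6.8°.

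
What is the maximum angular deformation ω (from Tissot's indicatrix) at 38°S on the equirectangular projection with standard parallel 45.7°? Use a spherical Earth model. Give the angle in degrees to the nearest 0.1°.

The equidistant cylindrical projection with φ₀ = 45.7° has h = 1 (meridians true) and k = cos φ₀ / cos φ along parallels.
At 38°: h = 1.000, k = 0.8863; principal scales a = 1.000, b = 0.8863.
sin(ω/2) = (a − b)/(a + b) = 0.1137/1.886 = 0.06028, so ω = 2 arcsin(0.06028) ≈ 6.9°.

6.9°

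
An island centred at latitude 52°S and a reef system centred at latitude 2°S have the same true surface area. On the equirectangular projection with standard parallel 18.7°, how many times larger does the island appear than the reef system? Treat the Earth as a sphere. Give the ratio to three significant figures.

1.62

The equidistant cylindrical projection with φ₀ = 18.7° has h = 1 (meridians true) and k = cos φ₀ / cos φ along parallels.
Areal scale at 52°: h·k = 1.000 × 1.539 = 1.539.
Areal scale at 2°: h·k = 1.000 × 0.9478 = 0.9478.
Ratio = 1.539/0.9478 ≈ 1.62.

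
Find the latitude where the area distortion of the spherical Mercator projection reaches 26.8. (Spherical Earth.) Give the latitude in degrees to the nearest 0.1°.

78.9°

Mercator areal scale is sec²φ.
sec²φ = 26.8  ⇒  cos²φ = 0.03731  ⇒  cos φ = 0.1932.
φ = arccos(0.1932) ≈ 78.9°.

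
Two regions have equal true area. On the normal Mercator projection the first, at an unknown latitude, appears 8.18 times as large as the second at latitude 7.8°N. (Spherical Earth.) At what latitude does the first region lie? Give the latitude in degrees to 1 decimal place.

For equal true areas on Mercator, apparent areas scale as sec²φ, so the ratio is cos²φ₂ / cos²φ₁.
cos²φ₂ / cos²φ₁ = 8.18  ⇒  cos φ₁ = cos 7.8° / √8.18 = 0.9907/2.860 = 0.3464.
φ₁ = arccos(0.3464) ≈ 69.7°.

69.7°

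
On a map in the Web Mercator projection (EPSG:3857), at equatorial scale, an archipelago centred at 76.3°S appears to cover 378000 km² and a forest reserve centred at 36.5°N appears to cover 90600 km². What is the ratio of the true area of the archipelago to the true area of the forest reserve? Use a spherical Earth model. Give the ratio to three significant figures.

Mercator's areal exaggeration is sec²φ; hence true area = (apparent area) · cos²φ.
True area of archipelago: 378000 × cos²(76.3°) = 378000 × 0.05609 = 21200 km².
True area of forest reserve: 90600 × cos²(36.5°) = 90600 × 0.6462 = 58540 km².
Ratio = 21200 / 58540 ≈ 0.362.

0.362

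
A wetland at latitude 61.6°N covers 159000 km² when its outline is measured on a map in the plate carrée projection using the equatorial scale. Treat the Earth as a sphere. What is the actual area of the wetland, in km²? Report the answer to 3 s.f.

75600 km²

For the equirectangular projection with φ₀ = 0 (plate carrée), h = 1 along meridians and k = sec φ along parallels.
Areal scale = h·k = 1 × sec φ; at 61.6°, h = 1.000, k = 2.103, so h·k = 2.103.
True area = apparent / (areal scale) = 159000 / 2.103 ≈ 75600 km².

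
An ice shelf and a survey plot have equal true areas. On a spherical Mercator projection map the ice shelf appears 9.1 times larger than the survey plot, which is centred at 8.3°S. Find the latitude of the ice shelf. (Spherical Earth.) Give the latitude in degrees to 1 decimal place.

For equal true areas on Mercator, apparent areas scale as sec²φ, so the ratio is cos²φ₂ / cos²φ₁.
cos²φ₂ / cos²φ₁ = 9.1  ⇒  cos φ₁ = cos 8.3° / √9.1 = 0.9895/3.017 = 0.3280.
φ₁ = arccos(0.3280) ≈ 70.9°.

70.9°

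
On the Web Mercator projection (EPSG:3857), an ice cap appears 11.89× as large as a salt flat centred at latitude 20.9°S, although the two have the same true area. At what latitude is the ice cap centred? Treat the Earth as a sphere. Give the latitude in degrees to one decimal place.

74.3°

On Mercator, (apparent₁)/(apparent₂) = sec²φ₁ / sec²φ₂ when true areas are equal.
cos²φ₂ / cos²φ₁ = 11.89  ⇒  cos φ₁ = cos 20.9° / √11.89 = 0.9342/3.448 = 0.2709.
φ₁ = arccos(0.2709) ≈ 74.3°.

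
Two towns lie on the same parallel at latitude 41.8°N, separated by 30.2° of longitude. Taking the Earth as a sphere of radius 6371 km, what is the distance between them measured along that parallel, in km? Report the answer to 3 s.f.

2500 km

Arc length along a parallel = R cos φ · Δλ (with Δλ in radians).
= 6371 × cos 41.8° × (30.2° × π/180) = 6371 × 0.7455 × 0.5271 ≈ 2500 km.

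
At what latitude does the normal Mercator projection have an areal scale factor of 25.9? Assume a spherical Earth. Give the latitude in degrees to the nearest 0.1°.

78.7°

Mercator areal scale is sec²φ.
sec²φ = 25.9  ⇒  cos²φ = 0.03861  ⇒  cos φ = 0.1965.
φ = arccos(0.1965) ≈ 78.7°.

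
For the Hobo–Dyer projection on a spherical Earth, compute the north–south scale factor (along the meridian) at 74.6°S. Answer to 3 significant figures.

Hobo–Dyer is a cylindrical equal-area projection with standard parallels at ±37.5°. A cylindrical equal-area projection with standard parallel φ₀ has meridian scale h = cos φ / cos φ₀ and parallel scale k = cos φ₀ / cos φ (so areas are preserved, h·k = 1).
h = cos 74.6° / cos 37.5° = 0.2656/0.7934 = 0.3347.

0.335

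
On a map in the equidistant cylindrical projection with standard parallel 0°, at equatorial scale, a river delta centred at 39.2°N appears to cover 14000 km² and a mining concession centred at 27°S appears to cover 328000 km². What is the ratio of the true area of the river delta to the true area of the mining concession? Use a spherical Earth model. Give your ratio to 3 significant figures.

0.0371

Plate carrée has h = 1 and k = sec φ, giving areal scale sec φ; true area = (apparent area) · cos φ.
True area of river delta: 14000 × cos(39.2°) = 14000 × 0.7749 = 10850 km².
True area of mining concession: 328000 × cos(27°) = 328000 × 0.8910 = 292300 km².
Ratio = 10850 / 292300 ≈ 0.0371.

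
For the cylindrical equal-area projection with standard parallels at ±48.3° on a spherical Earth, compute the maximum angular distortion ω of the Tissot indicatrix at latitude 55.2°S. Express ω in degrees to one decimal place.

17.5°

Cylindrical equal-area (φ₀ = 48.3°): h = cos φ / cos 48.3° along meridians, k = cos 48.3° / cos φ along parallels; h·k = 1.
At 55.2°: h = 0.8579, k = 1.166; principal scales a = 1.166, b = 0.8579.
sin(ω/2) = (a − b)/(a + b) = 0.3077/2.024 = 0.1521, so ω = 2 arcsin(0.1521) ≈ 17.5°.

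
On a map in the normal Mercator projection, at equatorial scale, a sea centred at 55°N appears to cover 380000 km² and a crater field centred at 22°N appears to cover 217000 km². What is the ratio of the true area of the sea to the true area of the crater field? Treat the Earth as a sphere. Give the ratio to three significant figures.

0.670

Mercator's areal exaggeration is sec²φ; hence true area = (apparent area) · cos²φ.
True area of sea: 380000 × cos²(55°) = 380000 × 0.3290 = 125000 km².
True area of crater field: 217000 × cos²(22°) = 217000 × 0.8597 = 186500 km².
Ratio = 125000 / 186500 ≈ 0.670.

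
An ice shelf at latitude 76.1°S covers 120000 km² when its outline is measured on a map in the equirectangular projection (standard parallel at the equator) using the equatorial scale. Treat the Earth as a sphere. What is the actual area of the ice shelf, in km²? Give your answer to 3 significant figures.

28800 km²

For the equirectangular projection with φ₀ = 0 (plate carrée), h = 1 along meridians and k = sec φ along parallels.
Areal scale = h·k = 1 × sec φ; at 76.1°, h = 1.000, k = 4.163, so h·k = 4.163.
True area = apparent / (areal scale) = 120000 / 4.163 ≈ 28800 km².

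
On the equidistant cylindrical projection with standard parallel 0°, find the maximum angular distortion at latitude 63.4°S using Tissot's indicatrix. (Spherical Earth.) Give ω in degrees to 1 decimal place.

In the plate carrée (x = Rλ, y = Rφ), meridians are true-scale (h = 1) and parallels are stretched by k = sec φ.
At 63.4°: h = 1.000, k = 2.233; principal scales a = 2.233, b = 1.000.
sin(ω/2) = (a − b)/(a + b) = 1.233/3.233 = 0.3814, so ω = 2 arcsin(0.3814) ≈ 44.8°.

44.8°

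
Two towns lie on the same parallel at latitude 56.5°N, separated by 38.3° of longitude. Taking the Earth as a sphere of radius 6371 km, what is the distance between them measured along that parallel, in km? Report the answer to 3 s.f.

Arc length along a parallel = R cos φ · Δλ (with Δλ in radians).
= 6371 × cos 56.5° × (38.3° × π/180) = 6371 × 0.5519 × 0.6685 ≈ 2350 km.

2350 km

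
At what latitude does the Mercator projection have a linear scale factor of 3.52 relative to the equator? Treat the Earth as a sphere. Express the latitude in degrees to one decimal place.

Mercator scale is k = sec φ = 1/cos φ.
1/cos φ = 3.52  ⇒  cos φ = 0.2841  ⇒  φ = arccos(0.2841) ≈ 73.5°.

73.5°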